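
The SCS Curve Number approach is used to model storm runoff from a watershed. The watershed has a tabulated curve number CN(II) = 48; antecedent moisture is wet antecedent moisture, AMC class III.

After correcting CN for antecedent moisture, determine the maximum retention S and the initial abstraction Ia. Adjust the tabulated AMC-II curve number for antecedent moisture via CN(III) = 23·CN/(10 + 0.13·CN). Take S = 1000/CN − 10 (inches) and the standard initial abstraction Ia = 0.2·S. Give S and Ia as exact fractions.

S = 325/69 in ≈ 4.710 in; Ia = 65/69 in ≈ 0.942 in

Wet (AMC III): CN(III) = 23·48/(10 + 0.13·48) = 1104/(406/25) = 13800/203 ≈ 67.980
Retention S: 1000/CN − 10 with CN=67.980 → S = 325/69 ≈ 4.710 in
Ia = 0.2S: 0.2·4.710 = 0.942 in (exactly 65/69)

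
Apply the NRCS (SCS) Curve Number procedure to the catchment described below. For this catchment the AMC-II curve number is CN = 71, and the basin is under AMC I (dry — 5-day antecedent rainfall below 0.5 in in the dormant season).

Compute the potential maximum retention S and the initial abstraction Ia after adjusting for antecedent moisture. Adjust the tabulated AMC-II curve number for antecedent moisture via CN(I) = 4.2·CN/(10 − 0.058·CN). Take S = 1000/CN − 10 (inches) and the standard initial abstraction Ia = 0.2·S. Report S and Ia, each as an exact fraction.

S = 14500/1491 in ≈ 9.725 in; Ia = 2900/1491 in ≈ 1.945 in

Dry (AMC I): CN(I) = 4.2·71/(10 − 0.058·71) = (1491/5)/(2941/500) = 149100/2941 ≈ 50.697
S = 1000/(149100/2941) − 10 = 14500/1491 in ≈ 9.725 in
Initial abstraction Ia = S/5 = (14500/1491)/5 = 2900/1491 ≈ 1.945 in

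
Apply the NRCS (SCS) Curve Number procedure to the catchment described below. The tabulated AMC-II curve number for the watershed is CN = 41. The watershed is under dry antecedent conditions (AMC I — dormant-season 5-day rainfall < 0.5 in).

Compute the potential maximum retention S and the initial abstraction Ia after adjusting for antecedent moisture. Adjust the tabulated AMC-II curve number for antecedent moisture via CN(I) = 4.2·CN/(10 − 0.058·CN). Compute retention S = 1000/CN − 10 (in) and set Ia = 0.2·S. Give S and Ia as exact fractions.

S = 29500/861 in ≈ 34.262 in; Ia = 5900/861 in ≈ 6.852 in

CN(I) from CN(II)=41: (4.2·41)/(10 − 0.058·41) = 86100/3811 ≈ 22.592
S = 1000/(86100/3811) − 10 = 29500/861 in ≈ 34.262 in
Initial abstraction Ia = S/5 = (29500/861)/5 = 5900/861 ≈ 6.852 in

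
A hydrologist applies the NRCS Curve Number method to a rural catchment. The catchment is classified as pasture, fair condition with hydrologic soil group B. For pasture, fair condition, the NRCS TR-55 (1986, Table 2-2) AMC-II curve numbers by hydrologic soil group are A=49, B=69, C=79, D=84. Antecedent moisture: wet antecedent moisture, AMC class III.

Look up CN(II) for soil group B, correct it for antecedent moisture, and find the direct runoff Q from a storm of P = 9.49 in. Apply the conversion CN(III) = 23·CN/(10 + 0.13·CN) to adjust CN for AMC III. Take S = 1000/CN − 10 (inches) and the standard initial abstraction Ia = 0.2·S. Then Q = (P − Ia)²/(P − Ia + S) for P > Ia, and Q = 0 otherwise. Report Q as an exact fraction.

NRCS table: pasture, fair condition, soil group B → CN(II) = 69
Wet (AMC III): CN(III) = 23·69/(10 + 0.13·69) = 1587/(1897/100) = 158700/1897 ≈ 83.658
S = 1000/(158700/1897) − 10 = 3100/1587 in ≈ 1.953 in
Ia = 0.2S: 0.2·1.953 = 0.391 in (exactly 620/1587)
Excess rainfall: 9.490 − 0.391 = 9.099 in; P > Ia so Q > 0
Q: (1444063/158700)² ÷ (1754063/158700) = 2085317947969/278369798100 in (≈ 7.491 in)

Q = 2085317947969/278369798100 in ≈ 7.491 in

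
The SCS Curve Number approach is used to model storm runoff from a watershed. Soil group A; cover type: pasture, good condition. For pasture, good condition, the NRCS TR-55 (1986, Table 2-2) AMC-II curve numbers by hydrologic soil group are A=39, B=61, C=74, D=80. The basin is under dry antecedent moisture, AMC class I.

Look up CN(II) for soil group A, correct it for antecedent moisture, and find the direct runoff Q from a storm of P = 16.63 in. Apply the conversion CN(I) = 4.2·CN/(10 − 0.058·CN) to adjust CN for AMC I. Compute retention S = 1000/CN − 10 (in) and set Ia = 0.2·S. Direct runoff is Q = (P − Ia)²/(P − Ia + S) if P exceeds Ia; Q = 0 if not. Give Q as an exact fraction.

Q = 565499488009/311383554300 in ≈ 1.816 in

NRCS table: pasture, good condition, soil group A → CN(II) = 39
Dry (AMC I): CN(I) = 4.2·39/(10 − 0.058·39) = (819/5)/(3869/500) = 81900/3869 ≈ 21.168
S = 1000/(81900/3869) − 10 = 30500/819 in ≈ 37.241 in
Ia = 0.2S: 0.2·37.241 = 7.448 in (exactly 6100/819)
P − Ia = 16.630 − 7.448 = 751997/81900 ≈ 9.182 in (> 0, runoff occurs)
Runoff Q = (P−Ia)²/(P−Ia+S) = (9.182)²/(9.182+37.241) = 565499488009/311383554300 ≈ 1.816 in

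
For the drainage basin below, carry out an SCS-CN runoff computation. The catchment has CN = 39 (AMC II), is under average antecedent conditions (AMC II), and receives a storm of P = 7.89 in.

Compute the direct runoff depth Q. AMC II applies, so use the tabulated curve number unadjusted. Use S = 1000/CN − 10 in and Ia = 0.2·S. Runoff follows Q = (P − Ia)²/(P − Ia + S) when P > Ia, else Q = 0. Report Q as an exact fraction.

Q = 344882041/310326900 in ≈ 1.111 in

Average conditions: CN = 39 (no AMC adjustment).
Max retention: S = 1000/39 − 10 = 610/39 in (≈ 15.641 in)
Ia = 0.2·(610/39) = 122/39 in ≈ 3.128 in
Since P=7.890 > Ia=3.128: effective rainfall P−Ia = 18571/3900 in
Q = (18571/3900)²/((18571/3900) + 610/39) = (344882041/15210000)/(79571/3900) = 344882041/310326900 in ≈ 1.111 in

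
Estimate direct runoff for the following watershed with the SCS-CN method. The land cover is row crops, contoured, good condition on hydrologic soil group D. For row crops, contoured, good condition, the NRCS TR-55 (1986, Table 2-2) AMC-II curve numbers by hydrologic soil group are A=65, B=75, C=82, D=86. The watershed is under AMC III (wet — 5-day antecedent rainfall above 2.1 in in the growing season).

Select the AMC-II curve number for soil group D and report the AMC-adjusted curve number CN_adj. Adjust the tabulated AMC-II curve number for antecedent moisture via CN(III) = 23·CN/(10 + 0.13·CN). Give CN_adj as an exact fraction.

NRCS table: row crops, contoured, good condition, soil group D → CN(II) = 86
Adjust CN=86 to AMC III: 23·86/(10 + 0.13·86) → 1978 ÷ (1059/50) = 98900/1059 ≈ 93.390

CN_adj = 98900/1059 ≈ 93.390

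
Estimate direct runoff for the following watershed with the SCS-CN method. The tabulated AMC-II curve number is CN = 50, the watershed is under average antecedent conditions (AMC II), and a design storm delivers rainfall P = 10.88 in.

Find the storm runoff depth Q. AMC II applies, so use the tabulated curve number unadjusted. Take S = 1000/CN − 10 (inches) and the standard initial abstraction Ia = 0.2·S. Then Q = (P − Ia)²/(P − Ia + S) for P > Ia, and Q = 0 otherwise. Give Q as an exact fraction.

AMC II — tabulated CN = 50 applies directly.
Max retention: S = 1000/50 − 10 = 10 in (≈ 10.000 in)
Ia = 0.2·10 = 2 in ≈ 2.000 in
Since P=10.880 > Ia=2.000: effective rainfall P−Ia = 222/25 in
Runoff Q = (P−Ia)²/(P−Ia+S) = (8.880)²/(8.880+10.000) = 12321/2950 ≈ 4.177 in

Q = 12321/2950 in ≈ 4.177 in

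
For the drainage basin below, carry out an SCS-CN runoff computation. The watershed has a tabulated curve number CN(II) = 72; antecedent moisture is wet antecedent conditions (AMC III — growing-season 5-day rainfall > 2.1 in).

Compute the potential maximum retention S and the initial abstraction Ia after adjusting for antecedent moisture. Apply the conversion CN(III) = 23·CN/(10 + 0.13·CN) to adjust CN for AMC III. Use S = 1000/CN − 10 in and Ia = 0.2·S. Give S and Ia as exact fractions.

Wet (AMC III): CN(III) = 23·72/(10 + 0.13·72) = 1656/(484/25) = 10350/121 ≈ 85.537
Max retention: S = 1000/(10350/121) − 10 = 350/207 in (≈ 1.691 in)
Ia = 0.2S: 0.2·1.691 = 0.338 in (exactly 70/207)

S = 350/207 in ≈ 1.691 in; Ia = 70/207 in ≈ 0.338 in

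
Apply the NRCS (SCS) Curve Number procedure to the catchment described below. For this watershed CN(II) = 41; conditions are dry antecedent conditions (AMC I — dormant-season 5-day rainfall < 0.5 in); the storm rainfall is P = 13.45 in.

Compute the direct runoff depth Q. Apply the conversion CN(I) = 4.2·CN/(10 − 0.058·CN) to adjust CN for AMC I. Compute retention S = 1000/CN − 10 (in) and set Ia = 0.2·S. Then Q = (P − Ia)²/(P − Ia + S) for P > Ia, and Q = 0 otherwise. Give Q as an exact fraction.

Q = 12907004881/12116146980 in ≈ 1.065 in

CN(I) from CN(II)=41: (4.2·41)/(10 − 0.058·41) = 86100/3811 ≈ 22.592
S = 1000/(86100/3811) − 10 = 29500/861 in ≈ 34.262 in
Initial abstraction Ia = S/5 = (29500/861)/5 = 5900/861 ≈ 6.852 in
Excess rainfall: 13.450 − 6.852 = 6.598 in; P > Ia so Q > 0
Q = (113609/17220)²/((113609/17220) + 29500/861) = (12907004881/296528400)/(703609/17220) = 12907004881/12116146980 in ≈ 1.065 in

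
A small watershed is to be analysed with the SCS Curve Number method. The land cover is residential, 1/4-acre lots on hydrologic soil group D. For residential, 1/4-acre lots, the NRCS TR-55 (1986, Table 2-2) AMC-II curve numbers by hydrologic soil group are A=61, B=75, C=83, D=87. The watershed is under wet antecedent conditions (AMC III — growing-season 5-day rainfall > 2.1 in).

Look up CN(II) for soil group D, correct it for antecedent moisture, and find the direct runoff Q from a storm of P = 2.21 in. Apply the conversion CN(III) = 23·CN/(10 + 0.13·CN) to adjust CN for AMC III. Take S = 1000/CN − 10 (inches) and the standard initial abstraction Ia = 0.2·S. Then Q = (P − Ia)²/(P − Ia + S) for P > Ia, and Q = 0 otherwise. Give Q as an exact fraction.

NRCS table: residential, 1/4-acre lots, soil group D → CN(II) = 87
Wet (AMC III): CN(III) = 23·87/(10 + 0.13·87) = 2001/(2131/100) = 200100/2131 ≈ 93.900
S = 1000/(200100/2131) − 10 = 1300/2001 in ≈ 0.650 in
Ia = 0.2·(1300/2001) = 260/2001 in ≈ 0.130 in
P − Ia = 2.210 − 0.130 = 416221/200100 ≈ 2.080 in (> 0, runoff occurs)
Runoff Q = (P−Ia)²/(P−Ia+S) = (2.080)²/(2.080+0.650) = 13326147757/8407601700 ≈ 1.585 in

Q = 13326147757/8407601700 in ≈ 1.585 in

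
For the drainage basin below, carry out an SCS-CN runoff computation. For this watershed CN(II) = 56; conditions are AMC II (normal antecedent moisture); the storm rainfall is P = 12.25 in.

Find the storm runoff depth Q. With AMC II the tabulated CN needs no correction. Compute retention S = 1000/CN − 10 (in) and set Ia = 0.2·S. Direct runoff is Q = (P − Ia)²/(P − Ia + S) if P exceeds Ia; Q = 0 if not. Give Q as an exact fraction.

Q = 89401/14532 in ≈ 6.152 in

Average conditions: CN = 56 (no AMC adjustment).
Max retention: S = 1000/56 − 10 = 55/7 in (≈ 7.857 in)
Ia = 0.2S: 0.2·7.857 = 1.571 in (exactly 11/7)
P − Ia = 12.250 − 1.571 = 299/28 ≈ 10.679 in (> 0, runoff occurs)
Runoff Q = (P−Ia)²/(P−Ia+S) = (10.679)²/(10.679+7.857) = 89401/14532 ≈ 6.152 in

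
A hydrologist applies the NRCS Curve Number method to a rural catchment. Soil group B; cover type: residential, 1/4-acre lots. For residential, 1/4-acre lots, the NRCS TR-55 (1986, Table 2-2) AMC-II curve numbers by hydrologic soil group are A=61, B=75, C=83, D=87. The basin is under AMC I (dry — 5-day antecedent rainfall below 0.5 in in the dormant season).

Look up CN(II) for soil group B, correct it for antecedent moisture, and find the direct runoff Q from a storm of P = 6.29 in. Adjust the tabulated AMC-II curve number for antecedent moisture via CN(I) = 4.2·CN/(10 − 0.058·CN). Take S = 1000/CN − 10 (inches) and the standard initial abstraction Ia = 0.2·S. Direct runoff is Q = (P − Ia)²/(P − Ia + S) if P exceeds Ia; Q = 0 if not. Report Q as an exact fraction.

NRCS table: residential, 1/4-acre lots, soil group B → CN(II) = 75
Dry (AMC I): CN(I) = 4.2·75/(10 − 0.058·75) = 315/(113/20) = 6300/113 ≈ 55.752
Retention S: 1000/CN − 10 with CN=55.752 → S = 500/63 ≈ 7.937 in
Ia = 0.2·(500/63) = 100/63 in ≈ 1.587 in
Since P=6.290 > Ia=1.587: effective rainfall P−Ia = 29627/6300 in
Runoff Q = (P−Ia)²/(P−Ia+S) = (4.703)²/(4.703+7.937) = 877759129/501650100 ≈ 1.750 in

Q = 877759129/501650100 in ≈ 1.750 in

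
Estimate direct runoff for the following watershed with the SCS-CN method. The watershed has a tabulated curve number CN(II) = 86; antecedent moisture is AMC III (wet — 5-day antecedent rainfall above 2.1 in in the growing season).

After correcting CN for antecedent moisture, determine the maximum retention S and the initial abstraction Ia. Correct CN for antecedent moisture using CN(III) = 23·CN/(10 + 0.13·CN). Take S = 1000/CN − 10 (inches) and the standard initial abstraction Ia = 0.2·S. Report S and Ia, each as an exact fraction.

CN(III) from CN(II)=86: (23·86)/(10 + 0.13·86) = 98900/1059 ≈ 93.390
S = 1000/(98900/1059) − 10 = 700/989 in ≈ 0.708 in
Ia = 0.2·(700/989) = 140/989 in ≈ 0.142 in

S = 700/989 in ≈ 0.708 in; Ia = 140/989 in ≈ 0.142 in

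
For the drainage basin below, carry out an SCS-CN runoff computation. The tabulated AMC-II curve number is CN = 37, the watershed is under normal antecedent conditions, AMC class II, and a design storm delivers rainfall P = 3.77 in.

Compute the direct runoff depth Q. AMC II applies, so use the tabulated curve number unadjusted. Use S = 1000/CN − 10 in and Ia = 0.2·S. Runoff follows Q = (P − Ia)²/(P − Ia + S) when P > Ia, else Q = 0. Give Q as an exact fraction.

Q = 1819801/238091300 in ≈ 0.008 in

AMC II — tabulated CN = 37 applies directly.
S = 1000/37 − 10 = 630/37 in ≈ 17.027 in
Ia = 0.2·(630/37) = 126/37 in ≈ 3.405 in
Excess rainfall: 3.770 − 3.405 = 0.365 in; P > Ia so Q > 0
Q = (1349/3700)²/((1349/3700) + 630/37) = (1819801/13690000)/(64349/3700) = 1819801/238091300 in ≈ 0.008 in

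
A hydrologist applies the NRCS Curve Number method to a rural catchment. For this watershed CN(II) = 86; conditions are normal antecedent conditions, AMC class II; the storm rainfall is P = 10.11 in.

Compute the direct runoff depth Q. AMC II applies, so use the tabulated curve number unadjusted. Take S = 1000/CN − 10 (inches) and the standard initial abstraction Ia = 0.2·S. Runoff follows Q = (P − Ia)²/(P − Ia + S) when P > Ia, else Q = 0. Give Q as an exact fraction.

Q = 1770137329/211013900 in ≈ 8.389 in

CN(II) = 86; AMC II needs no correction.
Retention S: 1000/CN − 10 with CN=86.000 → S = 70/43 ≈ 1.628 in
Initial abstraction Ia = S/5 = (70/43)/5 = 14/43 ≈ 0.326 in
Since P=10.110 > Ia=0.326: effective rainfall P−Ia = 42073/4300 in
Runoff Q = (P−Ia)²/(P−Ia+S) = (9.784)²/(9.784+1.628) = 1770137329/211013900 ≈ 8.389 in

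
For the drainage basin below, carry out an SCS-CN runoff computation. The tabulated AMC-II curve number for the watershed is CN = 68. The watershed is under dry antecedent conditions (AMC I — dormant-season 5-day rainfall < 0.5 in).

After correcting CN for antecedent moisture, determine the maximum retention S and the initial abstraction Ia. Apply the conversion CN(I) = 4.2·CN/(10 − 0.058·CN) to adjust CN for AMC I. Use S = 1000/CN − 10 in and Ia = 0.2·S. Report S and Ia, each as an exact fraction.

S = 4000/357 in ≈ 11.204 in; Ia = 800/357 in ≈ 2.241 in

Dry (AMC I): CN(I) = 4.2·68/(10 − 0.058·68) = (1428/5)/(757/125) = 35700/757 ≈ 47.160
Retention S: 1000/CN − 10 with CN=47.160 → S = 4000/357 ≈ 11.204 in
Ia = 0.2·(4000/357) = 800/357 in ≈ 2.241 in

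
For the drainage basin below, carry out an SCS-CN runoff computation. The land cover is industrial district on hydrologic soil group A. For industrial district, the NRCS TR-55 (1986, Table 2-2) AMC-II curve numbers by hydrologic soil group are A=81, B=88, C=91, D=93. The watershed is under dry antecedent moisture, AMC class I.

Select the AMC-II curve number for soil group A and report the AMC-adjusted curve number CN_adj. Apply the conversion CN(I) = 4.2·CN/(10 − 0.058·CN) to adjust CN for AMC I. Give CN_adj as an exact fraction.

NRCS table: industrial district, soil group A → CN(II) = 81
CN(I) from CN(II)=81: (4.2·81)/(10 − 0.058·81) = 170100/2651 ≈ 64.164

CN_adj = 170100/2651 ≈ 64.164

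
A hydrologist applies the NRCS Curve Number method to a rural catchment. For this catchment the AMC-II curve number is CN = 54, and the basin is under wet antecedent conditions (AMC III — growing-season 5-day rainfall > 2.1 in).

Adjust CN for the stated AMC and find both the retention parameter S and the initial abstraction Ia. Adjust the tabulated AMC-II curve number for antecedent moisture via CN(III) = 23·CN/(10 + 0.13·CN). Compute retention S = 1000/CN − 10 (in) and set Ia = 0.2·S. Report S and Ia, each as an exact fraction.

S = 100/27 in ≈ 3.704 in; Ia = 20/27 in ≈ 0.741 in

Wet (AMC III): CN(III) = 23·54/(10 + 0.13·54) = 1242/(851/50) = 2700/37 ≈ 72.973
S = 1000/(2700/37) − 10 = 100/27 in ≈ 3.704 in
Ia = 0.2·(100/27) = 20/27 in ≈ 0.741 in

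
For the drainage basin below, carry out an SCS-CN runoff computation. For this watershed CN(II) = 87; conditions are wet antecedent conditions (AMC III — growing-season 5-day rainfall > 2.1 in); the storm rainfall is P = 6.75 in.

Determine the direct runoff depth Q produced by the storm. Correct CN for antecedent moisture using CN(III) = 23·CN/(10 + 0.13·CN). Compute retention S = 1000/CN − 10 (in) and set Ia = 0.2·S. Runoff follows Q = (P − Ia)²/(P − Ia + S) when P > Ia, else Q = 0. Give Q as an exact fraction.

Q = 2807622169/465728748 in ≈ 6.028 in

Wet (AMC III): CN(III) = 23·87/(10 + 0.13·87) = 2001/(2131/100) = 200100/2131 ≈ 93.900
Max retention: S = 1000/(200100/2131) − 10 = 1300/2001 in (≈ 0.650 in)
Ia = 0.2·(1300/2001) = 260/2001 in ≈ 0.130 in
Since P=6.750 > Ia=0.130: effective rainfall P−Ia = 52987/8004 in
Q = (52987/8004)²/((52987/8004) + 1300/2001) = (2807622169/64064016)/(58187/8004) = 2807622169/465728748 in ≈ 6.028 in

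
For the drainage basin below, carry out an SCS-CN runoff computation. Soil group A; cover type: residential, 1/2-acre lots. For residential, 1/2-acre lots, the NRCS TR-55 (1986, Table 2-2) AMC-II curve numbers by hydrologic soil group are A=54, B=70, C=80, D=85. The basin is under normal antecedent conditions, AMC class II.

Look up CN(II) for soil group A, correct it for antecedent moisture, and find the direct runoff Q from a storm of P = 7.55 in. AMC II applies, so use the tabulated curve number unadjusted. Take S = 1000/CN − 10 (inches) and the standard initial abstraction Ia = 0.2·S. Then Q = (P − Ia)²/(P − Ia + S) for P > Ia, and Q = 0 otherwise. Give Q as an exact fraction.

NRCS table: residential, 1/2-acre lots, soil group A → CN(II) = 54
Average conditions: CN = 54 (no AMC adjustment).
S = 1000/54 − 10 = 230/27 in ≈ 8.519 in
Ia = 0.2·(230/27) = 46/27 in ≈ 1.704 in
Excess rainfall: 7.550 − 1.704 = 5.846 in; P > Ia so Q > 0
Runoff Q = (P−Ia)²/(P−Ia+S) = (5.846)²/(5.846+8.519) = 9966649/4188780 ≈ 2.379 in

Q = 9966649/4188780 in ≈ 2.379 in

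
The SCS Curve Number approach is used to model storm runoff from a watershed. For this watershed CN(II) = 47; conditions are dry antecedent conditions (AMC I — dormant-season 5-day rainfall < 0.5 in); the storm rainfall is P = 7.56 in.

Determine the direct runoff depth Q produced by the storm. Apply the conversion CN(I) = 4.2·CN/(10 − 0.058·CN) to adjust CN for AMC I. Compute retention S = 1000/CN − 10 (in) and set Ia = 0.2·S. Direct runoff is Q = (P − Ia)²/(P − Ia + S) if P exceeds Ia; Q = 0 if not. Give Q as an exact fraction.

Q = 2920645849/17680698525 in ≈ 0.165 in

CN(I) from CN(II)=47: (4.2·47)/(10 − 0.058·47) = 98700/3637 ≈ 27.138
Max retention: S = 1000/(98700/3637) − 10 = 26500/987 in (≈ 26.849 in)
Ia = 0.2S: 0.2·26.849 = 5.370 in (exactly 5300/987)
Since P=7.560 > Ia=5.370: effective rainfall P−Ia = 54043/24675 in
Runoff Q = (P−Ia)²/(P−Ia+S) = (2.190)²/(2.190+26.849) = 2920645849/17680698525 ≈ 0.165 in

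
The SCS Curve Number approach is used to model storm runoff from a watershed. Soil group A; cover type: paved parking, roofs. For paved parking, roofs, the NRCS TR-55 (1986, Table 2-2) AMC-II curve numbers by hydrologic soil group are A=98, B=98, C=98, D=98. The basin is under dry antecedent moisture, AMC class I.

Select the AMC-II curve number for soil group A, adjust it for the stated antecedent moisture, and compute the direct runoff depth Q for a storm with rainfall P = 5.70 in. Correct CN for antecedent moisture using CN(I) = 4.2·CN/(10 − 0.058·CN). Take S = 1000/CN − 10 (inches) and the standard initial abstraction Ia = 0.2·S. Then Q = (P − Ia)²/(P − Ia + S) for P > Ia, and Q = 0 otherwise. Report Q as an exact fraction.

Q = 3323868409/644699370 in ≈ 5.156 in

NRCS table: paved parking, roofs, soil group A → CN(II) = 98
Dry (AMC I): CN(I) = 4.2·98/(10 − 0.058·98) = (2058/5)/(1079/250) = 102900/1079 ≈ 95.366
Max retention: S = 1000/(102900/1079) − 10 = 500/1029 in (≈ 0.486 in)
Ia = 0.2S: 0.2·0.486 = 0.097 in (exactly 100/1029)
P − Ia = 5.700 − 0.097 = 57653/10290 ≈ 5.603 in (> 0, runoff occurs)
Q = (57653/10290)²/((57653/10290) + 500/1029) = (3323868409/105884100)/(62653/10290) = 3323868409/644699370 in ≈ 5.156 in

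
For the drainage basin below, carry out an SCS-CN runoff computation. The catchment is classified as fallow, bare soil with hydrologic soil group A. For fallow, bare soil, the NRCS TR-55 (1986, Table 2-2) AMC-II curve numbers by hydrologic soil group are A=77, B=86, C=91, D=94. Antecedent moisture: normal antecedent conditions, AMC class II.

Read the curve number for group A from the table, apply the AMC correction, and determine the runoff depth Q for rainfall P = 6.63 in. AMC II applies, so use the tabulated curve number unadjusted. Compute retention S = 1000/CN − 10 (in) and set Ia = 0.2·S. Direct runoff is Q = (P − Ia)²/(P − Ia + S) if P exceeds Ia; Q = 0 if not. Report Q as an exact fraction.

Q = 2157695401/534772700 in ≈ 4.035 in

NRCS table: fallow, bare soil, soil group A → CN(II) = 77
CN(II) = 77; AMC II needs no correction.
Max retention: S = 1000/77 − 10 = 230/77 in (≈ 2.987 in)
Ia = 0.2S: 0.2·2.987 = 0.597 in (exactly 46/77)
Excess rainfall: 6.630 − 0.597 = 6.033 in; P > Ia so Q > 0
Q: (46451/7700)² ÷ (69451/7700) = 2157695401/534772700 in (≈ 4.035 in)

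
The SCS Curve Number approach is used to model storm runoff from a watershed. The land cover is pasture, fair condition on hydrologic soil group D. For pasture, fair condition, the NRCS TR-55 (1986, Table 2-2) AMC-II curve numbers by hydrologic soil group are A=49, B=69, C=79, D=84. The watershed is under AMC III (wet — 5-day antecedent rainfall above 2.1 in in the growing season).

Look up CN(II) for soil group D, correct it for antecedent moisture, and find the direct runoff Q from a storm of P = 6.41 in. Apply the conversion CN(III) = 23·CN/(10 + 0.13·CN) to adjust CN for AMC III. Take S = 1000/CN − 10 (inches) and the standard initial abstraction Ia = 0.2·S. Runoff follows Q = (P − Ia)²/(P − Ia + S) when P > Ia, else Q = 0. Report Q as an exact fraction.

Q = 90964369609/16499424900 in ≈ 5.513 in

NRCS table: pasture, fair condition, soil group D → CN(II) = 84
Adjust CN=84 to AMC III: 23·84/(10 + 0.13·84) → 1932 ÷ (523/25) = 48300/523 ≈ 92.352
Max retention: S = 1000/(48300/523) − 10 = 400/483 in (≈ 0.828 in)
Ia = 0.2S: 0.2·0.828 = 0.166 in (exactly 80/483)
P − Ia = 6.410 − 0.166 = 301603/48300 ≈ 6.244 in (> 0, runoff occurs)
Runoff Q = (P−Ia)²/(P−Ia+S) = (6.244)²/(6.244+0.828) = 90964369609/16499424900 ≈ 5.513 in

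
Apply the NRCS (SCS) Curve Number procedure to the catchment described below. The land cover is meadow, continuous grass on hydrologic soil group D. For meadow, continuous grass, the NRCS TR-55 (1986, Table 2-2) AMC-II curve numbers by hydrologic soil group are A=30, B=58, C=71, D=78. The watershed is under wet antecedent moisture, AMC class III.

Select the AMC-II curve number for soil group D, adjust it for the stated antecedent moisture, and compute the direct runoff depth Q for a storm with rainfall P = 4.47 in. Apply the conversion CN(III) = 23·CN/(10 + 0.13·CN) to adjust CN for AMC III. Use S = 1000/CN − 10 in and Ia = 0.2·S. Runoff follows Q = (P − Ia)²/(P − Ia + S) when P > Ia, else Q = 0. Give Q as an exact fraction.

NRCS table: meadow, continuous grass, soil group D → CN(II) = 78
Adjust CN=78 to AMC III: 23·78/(10 + 0.13·78) → 1794 ÷ (1007/50) = 89700/1007 ≈ 89.076
Max retention: S = 1000/(89700/1007) − 10 = 1100/897 in (≈ 1.226 in)
Initial abstraction Ia = S/5 = (1100/897)/5 = 220/897 ≈ 0.245 in
P − Ia = 4.470 − 0.245 = 378959/89700 ≈ 4.225 in (> 0, runoff occurs)
Q: (378959/89700)² ÷ (488959/89700) = 143609923681/43859622300 in (≈ 3.274 in)

Q = 143609923681/43859622300 in ≈ 3.274 in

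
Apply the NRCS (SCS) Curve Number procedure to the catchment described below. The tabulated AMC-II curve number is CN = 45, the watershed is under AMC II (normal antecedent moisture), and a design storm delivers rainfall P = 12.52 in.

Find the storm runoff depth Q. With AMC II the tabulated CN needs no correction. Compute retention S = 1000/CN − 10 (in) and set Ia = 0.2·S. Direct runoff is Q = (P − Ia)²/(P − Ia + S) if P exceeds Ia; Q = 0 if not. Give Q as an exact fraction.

Q = 5139289/1128825 in ≈ 4.553 in

AMC II — tabulated CN = 45 applies directly.
S = 1000/45 − 10 = 110/9 in ≈ 12.222 in
Ia = 0.2S: 0.2·12.222 = 2.444 in (exactly 22/9)
Since P=12.520 > Ia=2.444: effective rainfall P−Ia = 2267/225 in
Q: (2267/225)² ÷ (5017/225) = 5139289/1128825 in (≈ 4.553 in)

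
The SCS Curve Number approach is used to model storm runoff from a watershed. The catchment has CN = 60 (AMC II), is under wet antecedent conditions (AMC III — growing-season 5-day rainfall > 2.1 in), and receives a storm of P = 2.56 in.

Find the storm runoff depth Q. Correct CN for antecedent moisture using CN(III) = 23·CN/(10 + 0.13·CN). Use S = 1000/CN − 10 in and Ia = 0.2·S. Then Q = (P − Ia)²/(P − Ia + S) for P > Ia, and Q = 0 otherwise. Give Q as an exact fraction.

CN(III) from CN(II)=60: (23·60)/(10 + 0.13·60) = 6900/89 ≈ 77.528
S = 1000/(6900/89) − 10 = 200/69 in ≈ 2.899 in
Ia = 0.2·(200/69) = 40/69 in ≈ 0.580 in
Since P=2.560 > Ia=0.580: effective rainfall P−Ia = 3416/1725 in
Q = (3416/1725)²/((3416/1725) + 200/69) = (11669056/2975625)/(8416/1725) = 364658/453675 in ≈ 0.804 in

Q = 364658/453675 in ≈ 0.804 in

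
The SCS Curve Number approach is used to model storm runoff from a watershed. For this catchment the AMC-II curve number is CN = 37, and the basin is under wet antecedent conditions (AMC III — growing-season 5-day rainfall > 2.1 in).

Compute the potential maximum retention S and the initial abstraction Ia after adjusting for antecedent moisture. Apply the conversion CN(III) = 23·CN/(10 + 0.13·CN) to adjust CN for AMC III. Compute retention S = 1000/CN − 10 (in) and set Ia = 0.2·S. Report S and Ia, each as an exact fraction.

S = 6300/851 in ≈ 7.403 in; Ia = 1260/851 in ≈ 1.481 in

Adjust CN=37 to AMC III: 23·37/(10 + 0.13·37) → 851 ÷ (1481/100) = 85100/1481 ≈ 57.461
Max retention: S = 1000/(85100/1481) − 10 = 6300/851 in (≈ 7.403 in)
Initial abstraction Ia = S/5 = (6300/851)/5 = 1260/851 ≈ 1.481 in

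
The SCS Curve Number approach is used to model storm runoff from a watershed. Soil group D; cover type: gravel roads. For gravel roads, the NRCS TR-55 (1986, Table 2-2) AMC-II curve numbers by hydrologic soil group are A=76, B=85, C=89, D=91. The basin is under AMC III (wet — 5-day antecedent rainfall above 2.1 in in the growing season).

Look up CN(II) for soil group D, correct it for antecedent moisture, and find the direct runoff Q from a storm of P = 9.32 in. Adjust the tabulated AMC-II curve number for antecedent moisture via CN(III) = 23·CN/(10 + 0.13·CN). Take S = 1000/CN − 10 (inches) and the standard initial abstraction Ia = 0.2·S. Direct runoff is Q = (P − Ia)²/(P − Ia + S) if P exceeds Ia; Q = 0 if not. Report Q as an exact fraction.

NRCS table: gravel roads, soil group D → CN(II) = 91
CN(III) from CN(II)=91: (23·91)/(10 + 0.13·91) = 209300/2183 ≈ 95.877
Retention S: 1000/CN − 10 with CN=95.877 → S = 900/2093 ≈ 0.430 in
Ia = 0.2·(900/2093) = 180/2093 in ≈ 0.086 in
Since P=9.320 > Ia=0.086: effective rainfall P−Ia = 483169/52325 in
Q: (483169/52325)² ÷ (505669/52325) = 233452282561/26459130425 in (≈ 8.823 in)

Q = 233452282561/26459130425 in ≈ 8.823 in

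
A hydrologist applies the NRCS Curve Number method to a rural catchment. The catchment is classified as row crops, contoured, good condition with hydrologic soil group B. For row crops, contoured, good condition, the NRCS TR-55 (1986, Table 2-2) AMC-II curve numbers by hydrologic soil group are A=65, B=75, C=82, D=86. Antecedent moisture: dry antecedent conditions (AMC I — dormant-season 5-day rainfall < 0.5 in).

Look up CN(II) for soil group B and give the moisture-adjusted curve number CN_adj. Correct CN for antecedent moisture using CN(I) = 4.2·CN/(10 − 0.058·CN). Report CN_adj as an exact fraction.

NRCS table: row crops, contoured, good condition, soil group B → CN(II) = 75
Dry (AMC I): CN(I) = 4.2·75/(10 − 0.058·75) = 315/(113/20) = 6300/113 ≈ 55.752

CN_adj = 6300/113 ≈ 55.752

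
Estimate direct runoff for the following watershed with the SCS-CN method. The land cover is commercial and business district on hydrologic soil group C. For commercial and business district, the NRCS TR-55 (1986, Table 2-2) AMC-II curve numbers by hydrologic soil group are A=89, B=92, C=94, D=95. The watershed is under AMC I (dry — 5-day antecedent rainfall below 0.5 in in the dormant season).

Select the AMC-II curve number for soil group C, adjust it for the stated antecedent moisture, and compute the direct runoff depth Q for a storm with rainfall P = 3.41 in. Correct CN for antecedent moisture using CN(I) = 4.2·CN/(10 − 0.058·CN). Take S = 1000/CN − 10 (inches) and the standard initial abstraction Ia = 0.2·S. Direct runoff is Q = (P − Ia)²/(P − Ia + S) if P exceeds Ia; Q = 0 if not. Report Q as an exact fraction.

NRCS table: commercial and business district, soil group C → CN(II) = 94
Adjust CN=94 to AMC I: 4.2·94/(10 − 0.058·94) → (1974/5) ÷ (1137/250) = 32900/379 ≈ 86.807
Retention S: 1000/CN − 10 with CN=86.807 → S = 500/329 ≈ 1.520 in
Ia = 0.2S: 0.2·1.520 = 0.304 in (exactly 100/329)
P − Ia = 3.410 − 0.304 = 102189/32900 ≈ 3.106 in (> 0, runoff occurs)
Q = (102189/32900)²/((102189/32900) + 500/329) = (10442591721/1082410000)/(152189/32900) = 10442591721/5007018100 in ≈ 2.086 in

Q = 10442591721/5007018100 in ≈ 2.086 in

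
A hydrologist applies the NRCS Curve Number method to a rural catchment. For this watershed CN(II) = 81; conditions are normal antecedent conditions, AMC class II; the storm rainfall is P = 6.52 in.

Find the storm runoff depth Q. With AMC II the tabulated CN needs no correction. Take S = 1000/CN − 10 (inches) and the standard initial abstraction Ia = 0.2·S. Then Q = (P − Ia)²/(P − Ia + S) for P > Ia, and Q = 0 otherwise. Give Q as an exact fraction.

CN(II) = 81; AMC II needs no correction.
Retention S: 1000/CN − 10 with CN=81.000 → S = 190/81 ≈ 2.346 in
Initial abstraction Ia = S/5 = (190/81)/5 = 38/81 ≈ 0.469 in
P − Ia = 6.520 − 0.469 = 12253/2025 ≈ 6.051 in (> 0, runoff occurs)
Q = (12253/2025)²/((12253/2025) + 190/81) = (150136009/4100625)/(17003/2025) = 150136009/34431075 in ≈ 4.360 in

Q = 150136009/34431075 in ≈ 4.360 in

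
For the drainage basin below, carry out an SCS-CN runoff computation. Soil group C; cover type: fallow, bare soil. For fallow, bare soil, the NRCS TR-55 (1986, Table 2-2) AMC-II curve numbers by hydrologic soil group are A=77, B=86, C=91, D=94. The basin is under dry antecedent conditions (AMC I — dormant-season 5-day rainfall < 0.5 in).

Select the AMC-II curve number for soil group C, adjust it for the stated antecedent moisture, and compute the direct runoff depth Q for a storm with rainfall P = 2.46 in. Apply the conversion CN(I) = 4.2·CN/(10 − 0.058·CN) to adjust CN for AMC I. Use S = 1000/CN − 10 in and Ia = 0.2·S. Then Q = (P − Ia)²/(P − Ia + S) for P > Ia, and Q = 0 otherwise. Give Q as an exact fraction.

NRCS table: fallow, bare soil, soil group C → CN(II) = 91
Dry (AMC I): CN(I) = 4.2·91/(10 − 0.058·91) = (1911/5)/(2361/500) = 63700/787 ≈ 80.940
Max retention: S = 1000/(63700/787) − 10 = 1500/637 in (≈ 2.355 in)
Initial abstraction Ia = S/5 = (1500/637)/5 = 300/637 ≈ 0.471 in
Excess rainfall: 2.460 − 0.471 = 1.989 in; P > Ia so Q > 0
Q: (63351/31850)² ÷ (138351/31850) = 1337783067/1468826450 in (≈ 0.911 in)

Q = 1337783067/1468826450 in ≈ 0.911 in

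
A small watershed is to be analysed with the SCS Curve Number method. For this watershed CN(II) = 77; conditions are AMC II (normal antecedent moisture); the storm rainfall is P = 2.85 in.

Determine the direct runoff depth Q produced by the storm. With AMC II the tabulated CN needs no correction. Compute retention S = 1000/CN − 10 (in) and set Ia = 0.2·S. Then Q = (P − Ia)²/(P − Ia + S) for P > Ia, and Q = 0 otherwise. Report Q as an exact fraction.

CN(II) = 77; AMC II needs no correction.
Max retention: S = 1000/77 − 10 = 230/77 in (≈ 2.987 in)
Initial abstraction Ia = S/5 = (230/77)/5 = 46/77 ≈ 0.597 in
P − Ia = 2.850 − 0.597 = 3469/1540 ≈ 2.253 in (> 0, runoff occurs)
Runoff Q = (P−Ia)²/(P−Ia+S) = (2.253)²/(2.253+2.987) = 12033961/12426260 ≈ 0.968 in

Q = 12033961/12426260 in ≈ 0.968 in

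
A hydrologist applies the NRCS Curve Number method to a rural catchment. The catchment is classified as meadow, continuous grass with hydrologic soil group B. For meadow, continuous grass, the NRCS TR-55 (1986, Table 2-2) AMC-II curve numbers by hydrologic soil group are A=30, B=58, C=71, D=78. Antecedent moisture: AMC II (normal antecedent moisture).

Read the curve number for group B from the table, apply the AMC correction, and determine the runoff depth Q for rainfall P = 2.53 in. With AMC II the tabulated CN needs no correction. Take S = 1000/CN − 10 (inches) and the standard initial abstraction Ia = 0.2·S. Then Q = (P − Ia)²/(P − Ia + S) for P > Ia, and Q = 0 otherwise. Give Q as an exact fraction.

NRCS table: meadow, continuous grass, soil group B → CN(II) = 58
Average conditions: CN = 58 (no AMC adjustment).
Retention S: 1000/CN − 10 with CN=58.000 → S = 210/29 ≈ 7.241 in
Initial abstraction Ia = S/5 = (210/29)/5 = 42/29 ≈ 1.448 in
Excess rainfall: 2.530 − 1.448 = 1.082 in; P > Ia so Q > 0
Runoff Q = (P−Ia)²/(P−Ia+S) = (1.082)²/(1.082+7.241) = 9840769/69997300 ≈ 0.141 in

Q = 9840769/69997300 in ≈ 0.141 in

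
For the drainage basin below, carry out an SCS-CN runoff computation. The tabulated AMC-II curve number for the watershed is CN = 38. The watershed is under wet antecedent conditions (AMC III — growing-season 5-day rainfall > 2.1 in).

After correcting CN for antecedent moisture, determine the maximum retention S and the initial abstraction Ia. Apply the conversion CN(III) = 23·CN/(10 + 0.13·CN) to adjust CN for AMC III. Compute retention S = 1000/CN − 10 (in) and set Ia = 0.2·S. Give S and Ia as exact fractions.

Wet (AMC III): CN(III) = 23·38/(10 + 0.13·38) = 874/(747/50) = 43700/747 ≈ 58.501
Retention S: 1000/CN − 10 with CN=58.501 → S = 3100/437 ≈ 7.094 in
Ia = 0.2·(3100/437) = 620/437 in ≈ 1.419 in

S = 3100/437 in ≈ 7.094 in; Ia = 620/437 in ≈ 1.419 in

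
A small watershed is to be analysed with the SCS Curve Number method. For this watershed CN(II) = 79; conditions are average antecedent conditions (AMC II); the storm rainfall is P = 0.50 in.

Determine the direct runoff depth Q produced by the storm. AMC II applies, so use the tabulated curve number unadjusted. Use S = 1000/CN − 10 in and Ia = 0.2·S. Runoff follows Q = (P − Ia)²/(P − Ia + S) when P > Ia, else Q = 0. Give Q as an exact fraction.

Q = 0 in ≈ 0.000 in

CN(II) = 79; AMC II needs no correction.
Max retention: S = 1000/79 − 10 = 210/79 in (≈ 2.658 in)
Ia = 0.2·(210/79) = 42/79 in ≈ 0.532 in
P = 0.500 ≤ Ia = 0.532 in: entire storm abstracted, Q = 0.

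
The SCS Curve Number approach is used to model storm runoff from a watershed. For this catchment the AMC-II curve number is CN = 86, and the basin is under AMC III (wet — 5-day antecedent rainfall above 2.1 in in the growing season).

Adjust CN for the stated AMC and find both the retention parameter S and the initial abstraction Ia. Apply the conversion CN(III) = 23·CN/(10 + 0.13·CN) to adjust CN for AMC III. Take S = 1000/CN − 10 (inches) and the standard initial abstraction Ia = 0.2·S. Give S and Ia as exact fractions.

S = 700/989 in ≈ 0.708 in; Ia = 140/989 in ≈ 0.142 in

Adjust CN=86 to AMC III: 23·86/(10 + 0.13·86) → 1978 ÷ (1059/50) = 98900/1059 ≈ 93.390
S = 1000/(98900/1059) − 10 = 700/989 in ≈ 0.708 in
Initial abstraction Ia = S/5 = (700/989)/5 = 140/989 ≈ 0.142 in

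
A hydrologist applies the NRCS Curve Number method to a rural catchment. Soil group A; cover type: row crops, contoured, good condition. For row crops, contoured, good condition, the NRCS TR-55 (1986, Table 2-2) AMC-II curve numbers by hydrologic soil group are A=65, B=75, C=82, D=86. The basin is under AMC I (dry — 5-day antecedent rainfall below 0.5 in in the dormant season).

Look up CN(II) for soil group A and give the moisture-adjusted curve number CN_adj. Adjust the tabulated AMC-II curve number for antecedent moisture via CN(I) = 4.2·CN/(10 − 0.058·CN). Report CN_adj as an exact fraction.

CN_adj = 3900/89 ≈ 43.820

NRCS table: row crops, contoured, good condition, soil group A → CN(II) = 65
CN(I) from CN(II)=65: (4.2·65)/(10 − 0.058·65) = 3900/89 ≈ 43.820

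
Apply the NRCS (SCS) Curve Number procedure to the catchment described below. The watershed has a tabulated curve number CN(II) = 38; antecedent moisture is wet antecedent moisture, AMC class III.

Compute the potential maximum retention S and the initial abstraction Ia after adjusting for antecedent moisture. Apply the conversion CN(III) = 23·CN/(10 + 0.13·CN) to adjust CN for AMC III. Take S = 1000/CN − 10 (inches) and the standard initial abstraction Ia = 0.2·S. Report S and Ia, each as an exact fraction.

S = 3100/437 in ≈ 7.094 in; Ia = 620/437 in ≈ 1.419 in

Wet (AMC III): CN(III) = 23·38/(10 + 0.13·38) = 874/(747/50) = 43700/747 ≈ 58.501
Retention S: 1000/CN − 10 with CN=58.501 → S = 3100/437 ≈ 7.094 in
Initial abstraction Ia = S/5 = (3100/437)/5 = 620/437 ≈ 1.419 in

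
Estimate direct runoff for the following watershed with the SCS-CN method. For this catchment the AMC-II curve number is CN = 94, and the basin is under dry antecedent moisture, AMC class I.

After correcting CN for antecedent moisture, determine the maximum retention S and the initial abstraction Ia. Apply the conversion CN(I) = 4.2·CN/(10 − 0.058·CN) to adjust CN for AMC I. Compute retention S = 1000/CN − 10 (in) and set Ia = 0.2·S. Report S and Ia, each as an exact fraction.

Adjust CN=94 to AMC I: 4.2·94/(10 − 0.058·94) → (1974/5) ÷ (1137/250) = 32900/379 ≈ 86.807
Retention S: 1000/CN − 10 with CN=86.807 → S = 500/329 ≈ 1.520 in
Initial abstraction Ia = S/5 = (500/329)/5 = 100/329 ≈ 0.304 in

S = 500/329 in ≈ 1.520 in; Ia = 100/329 in ≈ 0.304 in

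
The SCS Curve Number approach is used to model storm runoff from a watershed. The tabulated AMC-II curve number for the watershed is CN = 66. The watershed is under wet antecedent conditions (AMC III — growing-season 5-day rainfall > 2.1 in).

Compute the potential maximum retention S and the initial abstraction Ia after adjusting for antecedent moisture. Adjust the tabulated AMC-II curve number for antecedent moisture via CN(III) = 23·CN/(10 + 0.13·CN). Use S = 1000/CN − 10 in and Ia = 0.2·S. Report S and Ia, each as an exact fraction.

CN(III) from CN(II)=66: (23·66)/(10 + 0.13·66) = 75900/929 ≈ 81.701
Max retention: S = 1000/(75900/929) − 10 = 1700/759 in (≈ 2.240 in)
Ia = 0.2·(1700/759) = 340/759 in ≈ 0.448 in

S = 1700/759 in ≈ 2.240 in; Ia = 340/759 in ≈ 0.448 in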